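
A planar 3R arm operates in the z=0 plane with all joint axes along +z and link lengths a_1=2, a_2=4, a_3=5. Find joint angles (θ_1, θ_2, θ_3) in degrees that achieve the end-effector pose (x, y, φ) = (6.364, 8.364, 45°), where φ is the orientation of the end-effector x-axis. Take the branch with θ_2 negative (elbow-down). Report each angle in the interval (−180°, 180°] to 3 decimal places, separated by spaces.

wrist centre = target − a_3·(cos φ, sin φ) = (2.8285, 4.8285)
cos θ_2 = (31.3143−2²−4²)/(2·2·4) = 0.7071; θ_2 = -44.9970° (elbow-down)
β = atan2(4.8285,2.8285) = 59.6387°; ψ = atan2(-2.8283,4.8286) = -30.3591°
θ_1 = β − ψ = 89.9978°
θ_3 = φ − θ_1 − θ_2 = -0.0008° (wrapped to (-180°,180°])

89.998 -44.997 -0.001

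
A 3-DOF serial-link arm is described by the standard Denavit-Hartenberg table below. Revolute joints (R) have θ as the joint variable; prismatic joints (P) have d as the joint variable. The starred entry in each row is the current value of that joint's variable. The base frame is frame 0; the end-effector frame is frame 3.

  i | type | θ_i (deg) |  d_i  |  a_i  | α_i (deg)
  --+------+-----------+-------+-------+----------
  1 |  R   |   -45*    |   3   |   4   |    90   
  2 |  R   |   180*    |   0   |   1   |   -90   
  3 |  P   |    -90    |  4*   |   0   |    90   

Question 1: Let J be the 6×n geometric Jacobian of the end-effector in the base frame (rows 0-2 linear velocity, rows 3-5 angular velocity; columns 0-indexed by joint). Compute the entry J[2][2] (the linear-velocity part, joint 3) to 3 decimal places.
prismatic axis z_2 = (-0.0000,-0.0000,-1.0000)
J_v[:, 2] = z_2; J_ω[:, 2] = (0,0,0)
entry J[2][2] = -1.0000

-1.000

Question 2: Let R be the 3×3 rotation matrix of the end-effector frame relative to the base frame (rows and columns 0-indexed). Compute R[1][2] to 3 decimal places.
End-effector z-axis (col 2 of R) = (0.7071,-0.7071,-0.0000)
R[1][2] = -0.7071

-0.707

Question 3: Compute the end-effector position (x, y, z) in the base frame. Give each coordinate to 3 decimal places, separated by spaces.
2.121 -2.121 -1.000

after link 1: o_1 = (2.8284, -2.8284, 3.0000)
after link 2: o_2 = (2.1213, -2.1213, 3.0000)
after link 3: o_3 = (2.1213, -2.1213, -1.0000)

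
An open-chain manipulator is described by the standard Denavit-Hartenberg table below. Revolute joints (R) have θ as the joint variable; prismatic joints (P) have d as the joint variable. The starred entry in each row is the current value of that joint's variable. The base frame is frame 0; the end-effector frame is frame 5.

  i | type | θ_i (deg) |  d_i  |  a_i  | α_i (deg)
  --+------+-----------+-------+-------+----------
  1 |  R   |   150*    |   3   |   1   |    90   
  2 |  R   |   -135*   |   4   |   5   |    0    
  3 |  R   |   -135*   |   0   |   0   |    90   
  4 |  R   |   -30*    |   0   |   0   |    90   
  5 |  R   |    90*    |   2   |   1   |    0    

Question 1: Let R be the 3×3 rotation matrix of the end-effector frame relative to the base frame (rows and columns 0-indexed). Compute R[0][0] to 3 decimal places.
-0.866

End-effector x-axis (col 0 of R) = (-0.8660,0.5000,0.0000)
R[0][0] = -0.8660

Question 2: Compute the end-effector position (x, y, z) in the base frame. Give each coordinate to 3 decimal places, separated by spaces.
after link 1: o_1 = (-0.8660, 0.5000, 3.0000)
after link 2: o_2 = (4.1958, 2.1963, -0.5355)
after link 3: o_3 = (4.1958, 2.1963, -0.5355)
after link 4: o_4 = (4.1958, 2.1963, -0.5355)
after link 5: o_5 = (2.4638, 1.1963, -1.5355)

2.464 1.196 -1.536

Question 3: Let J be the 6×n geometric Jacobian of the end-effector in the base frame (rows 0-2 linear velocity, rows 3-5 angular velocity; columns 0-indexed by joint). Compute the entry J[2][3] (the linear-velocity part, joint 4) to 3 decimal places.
1.732

axis z_3 = (-0.8660,0.5000,0.0000); lever o_n−o_3 = (-1.7321,-1.0000,-1.0000)
cross product → J_v[:, 3] = (-0.5000,-0.8660,1.7321)
J_ω[:, 3] = z_3
entry J[2][3] = 1.7321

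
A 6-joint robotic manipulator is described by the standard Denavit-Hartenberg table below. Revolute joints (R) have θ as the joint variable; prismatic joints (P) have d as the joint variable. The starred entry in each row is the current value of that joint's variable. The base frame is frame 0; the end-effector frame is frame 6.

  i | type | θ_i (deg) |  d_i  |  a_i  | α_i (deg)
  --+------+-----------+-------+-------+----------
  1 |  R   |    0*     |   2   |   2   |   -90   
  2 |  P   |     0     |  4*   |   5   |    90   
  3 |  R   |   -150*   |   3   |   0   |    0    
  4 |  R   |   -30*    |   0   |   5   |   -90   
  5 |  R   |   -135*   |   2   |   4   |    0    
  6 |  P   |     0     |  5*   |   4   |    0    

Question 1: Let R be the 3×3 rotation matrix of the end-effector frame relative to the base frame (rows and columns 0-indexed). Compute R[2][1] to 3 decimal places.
End-effector y-axis (col 1 of R) = (-0.7071,0.0000,0.7071)
R[2][1] = 0.7071

0.707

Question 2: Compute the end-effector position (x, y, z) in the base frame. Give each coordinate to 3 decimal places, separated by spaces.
after link 1: o_1 = (2.0000, 0.0000, 2.0000)
after link 2: o_2 = (7.0000, 4.0000, 2.0000)
after link 3: o_3 = (7.0000, 4.0000, 5.0000)
after link 4: o_4 = (2.0000, 4.0000, 5.0000)
after link 5: o_5 = (4.8284, 2.0000, 7.8284)
after link 6: o_6 = (7.6569, -3.0000, 10.6569)

7.657 -3.000 10.657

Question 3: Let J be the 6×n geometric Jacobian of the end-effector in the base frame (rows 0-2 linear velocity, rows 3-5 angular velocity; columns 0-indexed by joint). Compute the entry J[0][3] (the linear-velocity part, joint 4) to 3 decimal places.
7.000

axis z_3 = (0.0000,0.0000,1.0000); lever o_n−o_3 = (0.6569,-7.0000,5.6569)
cross product → J_v[:, 3] = (7.0000,0.6569,-0.0000)
J_ω[:, 3] = z_3
entry J[0][3] = 7.0000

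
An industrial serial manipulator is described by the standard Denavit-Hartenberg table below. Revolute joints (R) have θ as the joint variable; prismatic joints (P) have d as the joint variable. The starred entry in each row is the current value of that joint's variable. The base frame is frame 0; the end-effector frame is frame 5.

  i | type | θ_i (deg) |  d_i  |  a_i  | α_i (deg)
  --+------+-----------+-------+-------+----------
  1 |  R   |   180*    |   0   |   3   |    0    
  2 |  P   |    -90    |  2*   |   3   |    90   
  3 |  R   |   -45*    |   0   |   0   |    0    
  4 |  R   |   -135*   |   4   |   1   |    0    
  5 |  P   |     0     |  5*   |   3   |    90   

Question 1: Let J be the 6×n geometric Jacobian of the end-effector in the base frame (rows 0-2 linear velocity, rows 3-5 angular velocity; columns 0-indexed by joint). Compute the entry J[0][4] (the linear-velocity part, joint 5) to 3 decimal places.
1.000

prismatic axis z_4 = (1.0000,-0.0000,0.0000)
J_v[:, 4] = z_4; J_ω[:, 4] = (0,0,0)
entry J[0][4] = 1.0000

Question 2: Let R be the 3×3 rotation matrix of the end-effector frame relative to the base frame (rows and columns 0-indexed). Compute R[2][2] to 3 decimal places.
1.000

End-effector z-axis (col 2 of R) = (-0.0000,-0.0000,1.0000)
R[2][2] = 1.0000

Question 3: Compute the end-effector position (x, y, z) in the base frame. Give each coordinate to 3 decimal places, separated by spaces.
6.000 -1.000 2.000

after link 1: o_1 = (-3.0000, 0.0000, 0.0000)
after link 2: o_2 = (-3.0000, 3.0000, 2.0000)
after link 3: o_3 = (-3.0000, 3.0000, 2.0000)
after link 4: o_4 = (1.0000, 2.0000, 2.0000)
after link 5: o_5 = (6.0000, -1.0000, 2.0000)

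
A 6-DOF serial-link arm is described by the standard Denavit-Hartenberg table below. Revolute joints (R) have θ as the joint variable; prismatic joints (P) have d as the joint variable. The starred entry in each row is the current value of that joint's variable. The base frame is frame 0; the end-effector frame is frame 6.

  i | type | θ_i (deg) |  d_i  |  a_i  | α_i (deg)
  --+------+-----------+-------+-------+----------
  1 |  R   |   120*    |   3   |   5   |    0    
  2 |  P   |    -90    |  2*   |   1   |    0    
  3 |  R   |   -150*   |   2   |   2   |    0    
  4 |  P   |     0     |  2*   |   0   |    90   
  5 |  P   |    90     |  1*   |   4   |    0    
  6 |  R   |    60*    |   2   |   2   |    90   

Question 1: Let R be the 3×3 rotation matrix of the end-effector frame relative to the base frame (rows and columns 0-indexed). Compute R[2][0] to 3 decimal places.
End-effector x-axis (col 0 of R) = (0.4330,0.7500,0.5000)
R[2][0] = 0.5000

0.500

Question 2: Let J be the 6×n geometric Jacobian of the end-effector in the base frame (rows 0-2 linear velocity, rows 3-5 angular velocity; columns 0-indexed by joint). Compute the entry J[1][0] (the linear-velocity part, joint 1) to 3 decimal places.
-4.366

axis z_0 = ẑ; lever o_n−o_0 = (-4.3660,6.0981,14.0000)
cross product → J_v[:, 0] = (-6.0981,-4.3660,0.0000)
J_ω[:, 0] = z_0
entry J[1][0] = -4.3660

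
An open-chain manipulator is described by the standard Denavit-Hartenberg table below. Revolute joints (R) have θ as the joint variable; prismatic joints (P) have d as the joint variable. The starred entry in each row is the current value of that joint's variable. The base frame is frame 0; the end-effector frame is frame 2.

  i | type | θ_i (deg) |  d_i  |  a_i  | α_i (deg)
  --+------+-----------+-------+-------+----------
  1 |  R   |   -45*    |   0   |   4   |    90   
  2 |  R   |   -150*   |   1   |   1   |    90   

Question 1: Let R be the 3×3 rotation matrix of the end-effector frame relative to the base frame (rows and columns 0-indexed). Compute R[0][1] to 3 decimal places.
End-effector y-axis (col 1 of R) = (-0.7071,-0.7071,0.0000)
R[0][1] = -0.7071

-0.707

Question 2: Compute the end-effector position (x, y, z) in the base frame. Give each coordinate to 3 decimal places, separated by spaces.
1.509 -2.923 -0.500

after link 1: o_1 = (2.8284, -2.8284, 0.0000)
after link 2: o_2 = (1.5089, -2.9232, -0.5000)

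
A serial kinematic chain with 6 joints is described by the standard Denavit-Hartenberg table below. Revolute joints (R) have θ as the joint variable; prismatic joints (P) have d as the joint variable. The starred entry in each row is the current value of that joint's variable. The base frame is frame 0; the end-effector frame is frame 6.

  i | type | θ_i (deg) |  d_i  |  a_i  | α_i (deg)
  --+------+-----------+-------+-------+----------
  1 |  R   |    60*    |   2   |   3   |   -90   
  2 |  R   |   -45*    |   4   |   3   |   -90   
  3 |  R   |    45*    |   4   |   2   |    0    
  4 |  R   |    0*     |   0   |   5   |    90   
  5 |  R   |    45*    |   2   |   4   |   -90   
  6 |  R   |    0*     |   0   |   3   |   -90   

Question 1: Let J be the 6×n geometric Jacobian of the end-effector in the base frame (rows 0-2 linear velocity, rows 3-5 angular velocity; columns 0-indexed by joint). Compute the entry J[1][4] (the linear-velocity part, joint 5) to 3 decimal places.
2.638

axis z_4 = (-0.3624,0.7866,0.5000); lever o_n−o_4 = (5.2938,4.9975,-0.0251)
cross product → J_v[:, 4] = (-2.5185,2.6378,-5.9749)
J_ω[:, 4] = z_4
entry J[1][4] = 2.6378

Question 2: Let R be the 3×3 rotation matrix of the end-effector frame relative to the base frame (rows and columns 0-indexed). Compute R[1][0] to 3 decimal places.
End-effector x-axis (col 0 of R) = (0.8598,0.4892,-0.1464)
R[1][0] = 0.4892

0.489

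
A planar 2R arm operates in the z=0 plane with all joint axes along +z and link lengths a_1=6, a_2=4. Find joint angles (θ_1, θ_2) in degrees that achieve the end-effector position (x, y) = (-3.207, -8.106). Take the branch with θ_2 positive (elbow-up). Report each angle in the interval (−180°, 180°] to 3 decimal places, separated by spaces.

cos θ_2 = (75.9921−6²−4²)/(2·6·4) = 0.4998; θ_2 = 60.0109° (elbow-up)
β = atan2(-8.1060,-3.2070) = -111.5854°; ψ = atan2(3.4645,7.9993) = 23.4172°
θ_1 = β − ψ = -135.0026°

-135.003 60.011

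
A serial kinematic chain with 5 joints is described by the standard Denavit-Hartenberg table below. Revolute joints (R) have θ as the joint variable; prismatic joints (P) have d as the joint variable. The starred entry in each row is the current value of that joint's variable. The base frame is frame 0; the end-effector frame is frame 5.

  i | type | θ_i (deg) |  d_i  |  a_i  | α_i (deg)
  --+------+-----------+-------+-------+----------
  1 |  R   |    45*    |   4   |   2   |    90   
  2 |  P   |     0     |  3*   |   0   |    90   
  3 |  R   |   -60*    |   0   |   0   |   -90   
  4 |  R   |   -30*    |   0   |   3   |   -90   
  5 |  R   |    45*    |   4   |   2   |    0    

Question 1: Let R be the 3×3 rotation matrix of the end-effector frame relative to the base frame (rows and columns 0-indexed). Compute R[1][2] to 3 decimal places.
End-effector z-axis (col 2 of R) = (-0.1294,0.4830,0.8660)
R[1][2] = 0.4830

0.483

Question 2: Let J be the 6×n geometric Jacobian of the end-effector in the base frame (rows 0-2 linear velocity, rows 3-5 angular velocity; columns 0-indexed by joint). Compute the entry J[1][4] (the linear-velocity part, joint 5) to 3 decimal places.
-1.549

axis z_4 = (-0.1294,0.4830,0.8660); lever o_n−o_4 = (-2.2007,2.7488,2.7570)
cross product → J_v[:, 4] = (-1.0490,-1.5490,0.7071)
J_ω[:, 4] = z_4
entry J[1][4] = -1.5490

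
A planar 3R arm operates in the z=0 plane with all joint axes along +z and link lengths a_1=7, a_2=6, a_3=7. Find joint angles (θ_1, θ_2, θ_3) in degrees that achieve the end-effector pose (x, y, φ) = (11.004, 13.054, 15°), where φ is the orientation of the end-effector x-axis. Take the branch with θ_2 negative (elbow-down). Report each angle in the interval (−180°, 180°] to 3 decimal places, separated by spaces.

90.004 -45.009 -29.995

wrist centre = target − a_3·(cos φ, sin φ) = (4.2425, 11.2423)
cos θ_2 = (144.3875−7²−6²)/(2·7·6) = 0.7070; θ_2 = -45.0091° (elbow-down)
β = atan2(11.2423,4.2425) = 69.3249°; ψ = atan2(-4.2433,11.2420) = -20.6792°
θ_1 = β − ψ = 90.0041°
θ_3 = φ − θ_1 − θ_2 = -29.9949° (wrapped to (-180°,180°])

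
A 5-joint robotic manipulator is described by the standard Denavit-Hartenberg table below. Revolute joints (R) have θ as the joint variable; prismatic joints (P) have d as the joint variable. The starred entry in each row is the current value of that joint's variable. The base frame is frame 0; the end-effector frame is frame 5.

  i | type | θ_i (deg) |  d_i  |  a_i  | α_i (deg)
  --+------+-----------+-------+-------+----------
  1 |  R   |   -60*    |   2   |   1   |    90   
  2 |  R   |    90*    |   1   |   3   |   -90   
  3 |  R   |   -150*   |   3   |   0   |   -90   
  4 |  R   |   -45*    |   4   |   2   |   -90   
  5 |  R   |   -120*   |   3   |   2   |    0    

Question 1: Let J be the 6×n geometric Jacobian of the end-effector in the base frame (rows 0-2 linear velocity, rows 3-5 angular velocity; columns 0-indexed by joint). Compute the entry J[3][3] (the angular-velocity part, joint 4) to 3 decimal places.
-0.750

axis z_3 = (-0.7500,-0.4330,0.5000); lever o_n−o_3 = (-4.8167,-4.4139,0.4165)
cross product → J_v[:, 3] = (2.0266,-2.0959,1.2247)
J_ω[:, 3] = z_3
entry J[3][3] = -0.7500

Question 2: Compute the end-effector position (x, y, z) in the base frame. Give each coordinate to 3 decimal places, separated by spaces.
after link 1: o_1 = (0.5000, -0.8660, 2.0000)
after link 2: o_2 = (-0.3660, -1.3660, 5.0000)
after link 3: o_3 = (-1.8660, 1.2321, 5.0000)
after link 4: o_4 = (-6.1855, 0.3712, 5.7753)
after link 5: o_5 = (-6.6827, -3.1819, 5.4165)

-6.683 -3.182 5.417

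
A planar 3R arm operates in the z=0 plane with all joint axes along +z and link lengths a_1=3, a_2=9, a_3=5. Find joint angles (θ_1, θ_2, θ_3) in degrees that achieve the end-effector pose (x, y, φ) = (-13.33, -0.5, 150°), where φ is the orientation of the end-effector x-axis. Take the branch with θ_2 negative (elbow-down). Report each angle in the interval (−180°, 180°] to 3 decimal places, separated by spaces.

-89.998 -90.002 -30.000

wrist centre = target − a_3·(cos φ, sin φ) = (-8.9999, -3.0000)
cos θ_2 = (89.9977−3²−9²)/(2·3·9) = -0.0000; θ_2 = -90.0024° (elbow-down)
β = atan2(-3.0000,-8.9999) = -161.5648°; ψ = atan2(-9.0000,2.9996) = -71.5672°
θ_1 = β − ψ = -89.9976°
θ_3 = φ − θ_1 − θ_2 = -30.0000° (wrapped to (-180°,180°])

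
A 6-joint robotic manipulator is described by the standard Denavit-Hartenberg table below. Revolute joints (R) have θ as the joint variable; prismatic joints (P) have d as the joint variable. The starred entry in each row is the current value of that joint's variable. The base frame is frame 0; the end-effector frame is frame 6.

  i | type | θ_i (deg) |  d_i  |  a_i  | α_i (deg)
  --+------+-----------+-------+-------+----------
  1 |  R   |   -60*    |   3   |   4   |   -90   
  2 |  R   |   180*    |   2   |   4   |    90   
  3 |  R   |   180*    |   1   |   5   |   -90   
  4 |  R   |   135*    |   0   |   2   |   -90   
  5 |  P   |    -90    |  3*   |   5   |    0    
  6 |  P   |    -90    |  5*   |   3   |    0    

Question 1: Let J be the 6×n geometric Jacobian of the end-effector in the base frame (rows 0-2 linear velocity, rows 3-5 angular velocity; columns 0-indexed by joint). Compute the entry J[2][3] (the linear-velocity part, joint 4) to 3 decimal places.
axis z_3 = (-0.8660,-0.5000,-0.0000); lever o_n−o_3 = (-6.8050,1.7866,-6.3640)
cross product → J_v[:, 3] = (3.1820,-5.5114,-4.9497)
J_ω[:, 3] = z_3
entry J[2][3] = -4.9497

-4.950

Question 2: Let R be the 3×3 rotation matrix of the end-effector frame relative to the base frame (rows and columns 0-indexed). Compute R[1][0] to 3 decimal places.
-0.612

End-effector x-axis (col 0 of R) = (0.3536,-0.6124,-0.7071)
R[1][0] = -0.6124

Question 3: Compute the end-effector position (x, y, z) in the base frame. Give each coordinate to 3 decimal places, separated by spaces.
after link 1: o_1 = (2.0000, -3.4641, 3.0000)
after link 2: o_2 = (1.7321, 1.0000, 3.0000)
after link 3: o_3 = (4.2321, -3.3301, 2.0000)
after link 4: o_4 = (3.5249, -2.1054, 3.4142)
after link 5: o_5 = (-1.8658, -2.7683, 1.2929)
after link 6: o_6 = (-2.5729, -1.5435, -4.3640)

-2.573 -1.544 -4.364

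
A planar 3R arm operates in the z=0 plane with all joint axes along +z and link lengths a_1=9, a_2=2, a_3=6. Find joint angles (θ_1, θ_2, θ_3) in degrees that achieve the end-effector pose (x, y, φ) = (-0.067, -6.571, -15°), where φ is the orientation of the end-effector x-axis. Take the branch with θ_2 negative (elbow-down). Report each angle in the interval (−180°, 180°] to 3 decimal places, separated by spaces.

-128.875 -134.985 -111.139

wrist centre = target − a_3·(cos φ, sin φ) = (-5.8626, -5.0181)
cos θ_2 = (59.5507−9²−2²)/(2·9·2) = -0.7069; θ_2 = -134.9852° (elbow-down)
β = atan2(-5.0181,-5.8626) = -139.4379°; ψ = atan2(-1.4146,7.5862) = -10.5626°
θ_1 = β − ψ = -128.8754°
θ_3 = φ − θ_1 − θ_2 = -111.1394° (wrapped to (-180°,180°])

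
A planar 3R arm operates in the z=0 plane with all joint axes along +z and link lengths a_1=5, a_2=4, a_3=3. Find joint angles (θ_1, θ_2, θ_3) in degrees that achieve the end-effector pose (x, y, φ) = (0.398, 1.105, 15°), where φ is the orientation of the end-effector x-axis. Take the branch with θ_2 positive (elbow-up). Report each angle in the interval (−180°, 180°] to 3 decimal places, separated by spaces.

120.036 150.006 104.958

wrist centre = target − a_3·(cos φ, sin φ) = (-2.4998, 0.3285)
cos θ_2 = (6.3568−5²−4²)/(2·5·4) = -0.8661; θ_2 = 150.0062° (elbow-up)
β = atan2(0.3285,-2.4998) = 172.5126°; ψ = atan2(1.9996,1.5357) = 52.4763°
θ_1 = β − ψ = 120.0363°
θ_3 = φ − θ_1 − θ_2 = 104.9575° (wrapped to (-180°,180°])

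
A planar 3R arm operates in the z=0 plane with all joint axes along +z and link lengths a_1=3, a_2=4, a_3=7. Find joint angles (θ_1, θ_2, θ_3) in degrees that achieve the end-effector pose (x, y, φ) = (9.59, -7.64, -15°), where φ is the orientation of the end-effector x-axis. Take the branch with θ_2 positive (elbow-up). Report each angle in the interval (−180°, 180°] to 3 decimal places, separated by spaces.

-90.001 45.005 29.997

wrist centre = target − a_3·(cos φ, sin φ) = (2.8285, -5.8283)
cos θ_2 = (41.9692−3²−4²)/(2·3·4) = 0.7071; θ_2 = 45.0046° (elbow-up)
β = atan2(-5.8283,2.8285) = -64.1122°; ψ = atan2(2.8287,5.8282) = 25.8891°
θ_1 = β − ψ = -90.0013°
θ_3 = φ − θ_1 − θ_2 = 29.9968° (wrapped to (-180°,180°])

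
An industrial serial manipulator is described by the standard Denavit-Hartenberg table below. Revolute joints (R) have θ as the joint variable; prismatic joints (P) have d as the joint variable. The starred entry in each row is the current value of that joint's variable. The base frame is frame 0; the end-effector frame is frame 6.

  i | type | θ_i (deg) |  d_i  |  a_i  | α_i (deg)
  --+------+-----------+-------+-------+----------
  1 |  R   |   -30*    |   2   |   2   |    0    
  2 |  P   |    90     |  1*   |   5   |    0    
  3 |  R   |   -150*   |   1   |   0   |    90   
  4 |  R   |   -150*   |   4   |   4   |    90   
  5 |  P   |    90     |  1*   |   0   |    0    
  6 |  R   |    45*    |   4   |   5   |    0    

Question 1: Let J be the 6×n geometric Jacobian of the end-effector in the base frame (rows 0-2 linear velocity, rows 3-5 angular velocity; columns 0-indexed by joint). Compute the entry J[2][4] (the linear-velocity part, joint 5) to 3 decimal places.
prismatic axis z_4 = (0.0000,0.5000,0.8660)
J_v[:, 4] = z_4; J_ω[:, 4] = (0,0,0)
entry J[2][4] = 0.8660

0.866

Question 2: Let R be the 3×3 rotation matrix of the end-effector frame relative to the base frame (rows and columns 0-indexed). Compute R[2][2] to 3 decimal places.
0.866

End-effector z-axis (col 2 of R) = (0.0000,0.5000,0.8660)
R[2][2] = 0.8660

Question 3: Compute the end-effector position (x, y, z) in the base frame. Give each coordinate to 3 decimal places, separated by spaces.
-3.303 6.232 8.098

after link 1: o_1 = (1.7321, -1.0000, 2.0000)
after link 2: o_2 = (4.2321, 3.3301, 3.0000)
after link 3: o_3 = (4.2321, 3.3301, 4.0000)
after link 4: o_4 = (0.2321, 6.7942, 2.0000)
after link 5: o_5 = (0.2321, 7.2942, 2.8660)
after link 6: o_6 = (-3.3035, 6.2324, 8.0979)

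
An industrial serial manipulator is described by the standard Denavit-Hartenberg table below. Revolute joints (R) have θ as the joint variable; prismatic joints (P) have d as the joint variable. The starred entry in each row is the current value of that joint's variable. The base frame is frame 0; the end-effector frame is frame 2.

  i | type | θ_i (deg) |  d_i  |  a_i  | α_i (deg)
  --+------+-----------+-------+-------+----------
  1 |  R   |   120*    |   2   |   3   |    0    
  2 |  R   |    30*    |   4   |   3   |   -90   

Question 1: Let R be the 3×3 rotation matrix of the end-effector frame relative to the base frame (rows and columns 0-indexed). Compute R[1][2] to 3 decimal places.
End-effector z-axis (col 2 of R) = (-0.5000,-0.8660,0.0000)
R[1][2] = -0.8660

-0.866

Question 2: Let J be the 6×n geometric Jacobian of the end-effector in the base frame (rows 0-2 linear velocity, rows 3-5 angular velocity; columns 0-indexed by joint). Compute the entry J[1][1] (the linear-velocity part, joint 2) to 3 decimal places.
axis z_1 = (0.0000,0.0000,1.0000); lever o_n−o_1 = (-2.5981,1.5000,4.0000)
cross product → J_v[:, 1] = (-1.5000,-2.5981,0.0000)
J_ω[:, 1] = z_1
entry J[1][1] = -2.5981

-2.598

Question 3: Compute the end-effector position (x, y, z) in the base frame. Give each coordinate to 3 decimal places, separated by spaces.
after link 1: o_1 = (-1.5000, 2.5981, 2.0000)
after link 2: o_2 = (-4.0981, 4.0981, 6.0000)

-4.098 4.098 6.000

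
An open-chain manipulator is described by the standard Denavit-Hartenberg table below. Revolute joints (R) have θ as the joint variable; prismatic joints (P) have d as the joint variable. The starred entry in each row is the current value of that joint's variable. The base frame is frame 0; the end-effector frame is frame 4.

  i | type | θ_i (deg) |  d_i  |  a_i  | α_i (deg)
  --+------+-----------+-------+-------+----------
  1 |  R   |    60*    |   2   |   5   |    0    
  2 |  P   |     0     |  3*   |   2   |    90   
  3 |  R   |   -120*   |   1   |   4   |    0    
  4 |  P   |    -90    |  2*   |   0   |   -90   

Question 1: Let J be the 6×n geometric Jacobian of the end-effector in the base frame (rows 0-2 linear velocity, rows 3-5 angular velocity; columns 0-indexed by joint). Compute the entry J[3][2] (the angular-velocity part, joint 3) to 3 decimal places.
0.866

axis z_2 = (0.8660,-0.5000,0.0000); lever o_n−o_2 = (1.5981,-3.2321,-3.4641)
cross product → J_v[:, 2] = (1.7321,3.0000,-2.0000)
J_ω[:, 2] = z_2
entry J[3][2] = 0.8660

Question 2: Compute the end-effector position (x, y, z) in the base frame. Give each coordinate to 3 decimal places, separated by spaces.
after link 1: o_1 = (2.5000, 4.3301, 2.0000)
after link 2: o_2 = (3.5000, 6.0622, 5.0000)
after link 3: o_3 = (3.3660, 3.8301, 1.5359)
after link 4: o_4 = (5.0981, 2.8301, 1.5359)

5.098 2.830 1.536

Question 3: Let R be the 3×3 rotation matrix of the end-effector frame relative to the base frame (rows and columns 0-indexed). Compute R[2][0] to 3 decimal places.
End-effector x-axis (col 0 of R) = (-0.4330,-0.7500,0.5000)
R[2][0] = 0.5000

0.500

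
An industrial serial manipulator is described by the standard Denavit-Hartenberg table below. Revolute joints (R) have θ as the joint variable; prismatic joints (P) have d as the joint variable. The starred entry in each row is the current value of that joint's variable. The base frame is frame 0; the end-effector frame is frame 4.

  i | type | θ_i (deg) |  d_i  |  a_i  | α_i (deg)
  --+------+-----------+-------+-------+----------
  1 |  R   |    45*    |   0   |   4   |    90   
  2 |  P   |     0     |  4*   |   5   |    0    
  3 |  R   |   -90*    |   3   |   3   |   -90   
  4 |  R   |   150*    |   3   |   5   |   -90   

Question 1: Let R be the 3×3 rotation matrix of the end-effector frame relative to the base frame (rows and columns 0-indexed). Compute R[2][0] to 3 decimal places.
End-effector x-axis (col 0 of R) = (-0.3536,0.3536,0.8660)
R[2][0] = 0.8660

0.866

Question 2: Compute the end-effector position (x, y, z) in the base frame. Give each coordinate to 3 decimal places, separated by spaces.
11.667 5.303 1.330

after link 1: o_1 = (2.8284, 2.8284, 0.0000)
after link 2: o_2 = (9.1924, 3.5355, 0.0000)
after link 3: o_3 = (11.3137, 1.4142, -3.0000)
after link 4: o_4 = (11.6673, 5.3033, 1.3301)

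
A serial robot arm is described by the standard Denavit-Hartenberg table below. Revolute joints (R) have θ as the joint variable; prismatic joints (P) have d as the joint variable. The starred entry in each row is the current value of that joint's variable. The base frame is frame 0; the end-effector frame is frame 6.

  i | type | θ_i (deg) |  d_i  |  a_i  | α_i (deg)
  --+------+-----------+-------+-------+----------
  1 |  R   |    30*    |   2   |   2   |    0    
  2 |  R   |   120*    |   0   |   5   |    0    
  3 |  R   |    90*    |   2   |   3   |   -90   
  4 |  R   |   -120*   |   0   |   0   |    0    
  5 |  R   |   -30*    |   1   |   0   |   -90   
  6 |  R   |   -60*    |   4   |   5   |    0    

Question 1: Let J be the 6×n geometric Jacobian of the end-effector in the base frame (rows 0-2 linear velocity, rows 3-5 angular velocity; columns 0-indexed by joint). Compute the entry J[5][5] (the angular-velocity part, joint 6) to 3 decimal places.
0.866

axis z_5 = (-0.2500,-0.4330,0.8660); lever o_n−o_5 = (3.8325,-2.0221,4.7141)
cross product → J_v[:, 5] = (-0.2901,4.4976,2.1651)
J_ω[:, 5] = z_5
entry J[5][5] = 0.8660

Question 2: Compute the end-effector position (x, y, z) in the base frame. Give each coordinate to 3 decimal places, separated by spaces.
after link 1: o_1 = (1.7321, 1.0000, 2.0000)
after link 2: o_2 = (-2.5981, 3.5000, 2.0000)
after link 3: o_3 = (-4.0981, 0.9019, 4.0000)
after link 4: o_4 = (-4.0981, 0.9019, 4.0000)
after link 5: o_5 = (-3.2321, 0.4019, 4.0000)
after link 6: o_6 = (0.6005, -1.6202, 8.7141)

0.600 -1.620 8.714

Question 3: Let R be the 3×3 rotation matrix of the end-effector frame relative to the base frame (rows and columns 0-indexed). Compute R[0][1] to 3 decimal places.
-0.058

End-effector y-axis (col 1 of R) = (-0.0580,0.8995,0.4330)
R[0][1] = -0.0580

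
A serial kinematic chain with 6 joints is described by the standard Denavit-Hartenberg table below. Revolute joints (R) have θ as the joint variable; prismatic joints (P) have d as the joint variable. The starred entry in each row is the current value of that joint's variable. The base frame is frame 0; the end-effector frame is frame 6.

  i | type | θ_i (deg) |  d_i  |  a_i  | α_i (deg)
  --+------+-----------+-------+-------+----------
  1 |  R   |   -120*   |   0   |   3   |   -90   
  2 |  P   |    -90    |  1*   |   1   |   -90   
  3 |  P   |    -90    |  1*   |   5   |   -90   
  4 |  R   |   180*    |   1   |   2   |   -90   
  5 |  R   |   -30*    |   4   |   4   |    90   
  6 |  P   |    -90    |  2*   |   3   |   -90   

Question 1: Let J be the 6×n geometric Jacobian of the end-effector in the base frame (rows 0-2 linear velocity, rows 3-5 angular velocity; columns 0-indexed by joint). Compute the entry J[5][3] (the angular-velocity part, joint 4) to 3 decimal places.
1.000

axis z_3 = (-0.0000,-0.0000,1.0000); lever o_n−o_3 = (-4.3660,1.3660,4.7321)
cross product → J_v[:, 3] = (-1.3660,-4.3660,-0.0000)
J_ω[:, 3] = z_3
entry J[5][3] = 1.0000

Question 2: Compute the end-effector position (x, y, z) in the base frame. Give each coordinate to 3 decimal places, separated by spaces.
-1.170 -5.098 5.732

after link 1: o_1 = (-1.5000, -2.5981, 0.0000)
after link 2: o_2 = (-0.6340, -3.0981, 1.0000)
after link 3: o_3 = (3.1962, -6.4641, 1.0000)
after link 4: o_4 = (1.4641, -5.4641, 2.0000)
after link 5: o_5 = (-3.5359, -7.1962, 4.0000)
after link 6: o_6 = (-1.1699, -5.0981, 5.7321)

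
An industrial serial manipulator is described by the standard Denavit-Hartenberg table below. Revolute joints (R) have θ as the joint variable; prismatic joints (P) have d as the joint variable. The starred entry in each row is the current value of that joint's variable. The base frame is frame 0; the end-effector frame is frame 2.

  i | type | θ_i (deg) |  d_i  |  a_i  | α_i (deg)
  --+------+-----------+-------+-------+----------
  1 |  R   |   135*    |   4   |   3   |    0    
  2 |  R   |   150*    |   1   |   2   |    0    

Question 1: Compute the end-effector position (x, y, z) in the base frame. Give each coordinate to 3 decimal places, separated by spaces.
-1.604 0.189 5.000

after link 1: o_1 = (-2.1213, 2.1213, 4.0000)
after link 2: o_2 = (-1.6037, 0.1895, 5.0000)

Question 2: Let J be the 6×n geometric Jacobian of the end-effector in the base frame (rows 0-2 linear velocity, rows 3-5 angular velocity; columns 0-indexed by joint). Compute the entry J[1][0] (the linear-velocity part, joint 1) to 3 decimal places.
-1.604

axis z_0 = ẑ; lever o_n−o_0 = (-1.6037,0.1895,5.0000)
cross product → J_v[:, 0] = (-0.1895,-1.6037,0.0000)
J_ω[:, 0] = z_0
entry J[1][0] = -1.6037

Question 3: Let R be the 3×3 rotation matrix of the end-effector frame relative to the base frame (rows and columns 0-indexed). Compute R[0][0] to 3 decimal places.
End-effector x-axis (col 0 of R) = (0.2588,-0.9659,0.0000)
R[0][0] = 0.2588

0.259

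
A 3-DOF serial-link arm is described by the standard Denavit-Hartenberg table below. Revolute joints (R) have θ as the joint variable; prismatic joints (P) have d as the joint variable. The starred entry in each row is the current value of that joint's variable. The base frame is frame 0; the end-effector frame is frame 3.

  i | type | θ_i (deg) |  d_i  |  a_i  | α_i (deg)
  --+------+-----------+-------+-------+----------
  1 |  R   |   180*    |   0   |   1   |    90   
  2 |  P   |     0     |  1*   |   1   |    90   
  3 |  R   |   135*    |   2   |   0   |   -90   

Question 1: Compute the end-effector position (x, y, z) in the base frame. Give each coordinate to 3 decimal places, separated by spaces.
after link 1: o_1 = (-1.0000, 0.0000, 0.0000)
after link 2: o_2 = (-2.0000, 1.0000, 0.0000)
after link 3: o_3 = (-2.0000, 1.0000, -2.0000)

-2.000 1.000 -2.000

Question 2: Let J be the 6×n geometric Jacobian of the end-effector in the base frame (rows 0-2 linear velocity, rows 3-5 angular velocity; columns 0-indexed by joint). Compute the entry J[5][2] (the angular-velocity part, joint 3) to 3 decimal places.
axis z_2 = (0.0000,0.0000,-1.0000); lever o_n−o_2 = (0.0000,0.0000,-2.0000)
cross product → J_v[:, 2] = (-0.0000,0.0000,0.0000)
J_ω[:, 2] = z_2
entry J[5][2] = -1.0000

-1.000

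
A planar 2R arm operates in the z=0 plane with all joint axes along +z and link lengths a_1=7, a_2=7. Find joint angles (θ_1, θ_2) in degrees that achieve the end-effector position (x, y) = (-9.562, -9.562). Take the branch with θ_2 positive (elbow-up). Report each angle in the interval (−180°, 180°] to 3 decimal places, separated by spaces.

cos θ_2 = (182.8637−7²−7²)/(2·7·7) = 0.8660; θ_2 = 30.0080° (elbow-up)
β = atan2(-9.5620,-9.5620) = -135.0000°; ψ = atan2(3.5008,13.0617) = 15.0040°
θ_1 = β − ψ = -150.0040°

-150.004 30.008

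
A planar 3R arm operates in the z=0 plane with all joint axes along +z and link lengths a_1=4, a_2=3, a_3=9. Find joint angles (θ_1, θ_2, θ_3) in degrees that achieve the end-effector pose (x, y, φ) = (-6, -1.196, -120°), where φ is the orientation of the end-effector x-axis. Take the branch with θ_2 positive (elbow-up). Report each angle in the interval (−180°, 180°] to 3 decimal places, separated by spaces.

wrist centre = target − a_3·(cos φ, sin φ) = (-1.5000, 6.5982)
cos θ_2 = (45.7866−4²−3²)/(2·4·3) = 0.8661; θ_2 = 29.9904° (elbow-up)
β = atan2(6.5982,-1.5000) = 102.8076°; ψ = atan2(1.4996,6.5983) = 12.8038°
θ_1 = β − ψ = 90.0038°
θ_3 = φ − θ_1 − θ_2 = 120.0058° (wrapped to (-180°,180°])

90.004 29.990 120.006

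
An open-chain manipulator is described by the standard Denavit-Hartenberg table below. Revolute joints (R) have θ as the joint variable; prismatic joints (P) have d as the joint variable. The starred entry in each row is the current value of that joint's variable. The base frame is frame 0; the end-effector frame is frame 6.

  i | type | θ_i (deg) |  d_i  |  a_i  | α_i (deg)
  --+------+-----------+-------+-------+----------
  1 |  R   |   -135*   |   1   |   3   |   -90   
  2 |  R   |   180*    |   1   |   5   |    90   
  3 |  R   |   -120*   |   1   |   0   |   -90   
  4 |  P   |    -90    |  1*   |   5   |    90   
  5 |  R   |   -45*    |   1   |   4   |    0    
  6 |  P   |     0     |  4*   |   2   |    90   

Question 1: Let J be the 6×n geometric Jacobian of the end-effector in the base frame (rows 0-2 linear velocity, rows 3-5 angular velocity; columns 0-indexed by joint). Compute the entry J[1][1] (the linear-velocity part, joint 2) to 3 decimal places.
7.243

axis z_1 = (0.7071,-0.7071,0.0000); lever o_n−o_1 = (8.2330,-1.5978,-10.2426)
cross product → J_v[:, 1] = (7.2426,7.2426,4.6918)
J_ω[:, 1] = z_1
entry J[1][1] = 7.2426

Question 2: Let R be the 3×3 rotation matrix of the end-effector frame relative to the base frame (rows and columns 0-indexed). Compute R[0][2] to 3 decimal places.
End-effector z-axis (col 2 of R) = (-0.1830,-0.6830,0.7071)
R[0][2] = -0.1830

-0.183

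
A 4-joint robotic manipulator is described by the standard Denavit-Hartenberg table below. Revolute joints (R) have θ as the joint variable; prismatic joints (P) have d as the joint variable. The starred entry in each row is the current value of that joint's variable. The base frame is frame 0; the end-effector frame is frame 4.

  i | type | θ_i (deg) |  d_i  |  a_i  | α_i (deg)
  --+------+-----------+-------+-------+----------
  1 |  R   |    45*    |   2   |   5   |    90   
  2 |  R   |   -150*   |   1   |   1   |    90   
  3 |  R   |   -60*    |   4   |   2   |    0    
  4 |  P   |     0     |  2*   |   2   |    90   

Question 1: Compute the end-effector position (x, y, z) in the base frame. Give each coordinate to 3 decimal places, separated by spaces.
-2.165 1.319 5.696

after link 1: o_1 = (3.5355, 3.5355, 2.0000)
after link 2: o_2 = (3.6303, 2.2161, 1.5000)
after link 3: o_3 = (0.3789, 1.4142, 4.4641)
after link 4: o_4 = (-2.1653, 1.3195, 5.6962)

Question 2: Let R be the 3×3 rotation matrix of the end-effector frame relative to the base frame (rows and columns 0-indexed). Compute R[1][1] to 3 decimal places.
-0.354

End-effector y-axis (col 1 of R) = (-0.3536,-0.3536,0.8660)
R[1][1] = -0.3536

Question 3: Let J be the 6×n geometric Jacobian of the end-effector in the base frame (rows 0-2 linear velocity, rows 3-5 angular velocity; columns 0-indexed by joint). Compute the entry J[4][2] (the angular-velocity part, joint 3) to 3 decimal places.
-0.354

axis z_2 = (-0.3536,-0.3536,0.8660); lever o_n−o_2 = (-5.7956,-0.8966,4.1962)
cross product → J_v[:, 2] = (-0.7071,-3.5355,-1.7321)
J_ω[:, 2] = z_2
entry J[4][2] = -0.3536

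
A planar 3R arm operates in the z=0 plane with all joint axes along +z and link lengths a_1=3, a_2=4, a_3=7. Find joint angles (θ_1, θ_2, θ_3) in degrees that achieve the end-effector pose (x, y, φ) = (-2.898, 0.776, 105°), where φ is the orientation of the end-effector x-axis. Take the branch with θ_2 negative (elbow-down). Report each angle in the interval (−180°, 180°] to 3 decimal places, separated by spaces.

wrist centre = target − a_3·(cos φ, sin φ) = (-1.0863, -5.9855)
cos θ_2 = (37.0060−3²−4²)/(2·3·4) = 0.5002; θ_2 = -59.9836° (elbow-down)
β = atan2(-5.9855,-1.0863) = -100.2863°; ψ = atan2(-3.4635,5.0010) = -34.7052°
θ_1 = β − ψ = -65.5810°
θ_3 = φ − θ_1 − θ_2 = -129.4354° (wrapped to (-180°,180°])

-65.581 -59.984 -129.435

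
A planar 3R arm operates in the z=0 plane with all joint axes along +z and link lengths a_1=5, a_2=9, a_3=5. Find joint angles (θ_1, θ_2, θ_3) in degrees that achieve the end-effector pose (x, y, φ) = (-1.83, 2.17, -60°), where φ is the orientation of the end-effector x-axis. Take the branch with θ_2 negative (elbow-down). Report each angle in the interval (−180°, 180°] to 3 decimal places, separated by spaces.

wrist centre = target − a_3·(cos φ, sin φ) = (-4.3300, 6.5001)
cos θ_2 = (61.0006−5²−9²)/(2·5·9) = -0.5000; θ_2 = -119.9996° (elbow-down)
β = atan2(6.5001,-4.3300) = 123.6692°; ψ = atan2(-7.7943,0.5001) = -86.3291°
θ_1 = β − ψ = 209.9983°
θ_3 = φ − θ_1 − θ_2 = -149.9987° (wrapped to (-180°,180°])

-150.002 -120.000 -149.999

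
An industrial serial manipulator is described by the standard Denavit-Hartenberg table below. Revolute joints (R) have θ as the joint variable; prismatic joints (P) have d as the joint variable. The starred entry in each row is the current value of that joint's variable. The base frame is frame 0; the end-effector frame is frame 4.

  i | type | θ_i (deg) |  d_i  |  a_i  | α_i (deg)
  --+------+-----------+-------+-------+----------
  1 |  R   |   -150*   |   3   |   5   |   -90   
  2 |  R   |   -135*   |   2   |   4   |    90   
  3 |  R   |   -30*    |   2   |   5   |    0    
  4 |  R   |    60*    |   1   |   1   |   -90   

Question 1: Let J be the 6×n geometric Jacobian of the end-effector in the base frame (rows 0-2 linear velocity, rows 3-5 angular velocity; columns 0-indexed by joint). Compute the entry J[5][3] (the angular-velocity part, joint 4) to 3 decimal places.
axis z_3 = (0.6124,0.3536,-0.7071); lever o_n−o_3 = (1.3927,0.2267,-0.0947)
cross product → J_v[:, 3] = (0.1268,-0.9268,-0.3536)
J_ω[:, 3] = z_3
entry J[5][3] = -0.7071

-0.707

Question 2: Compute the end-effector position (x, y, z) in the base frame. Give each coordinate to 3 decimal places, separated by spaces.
3.138 1.812 7.381

after link 1: o_1 = (-4.3301, -2.5000, 3.0000)
after link 2: o_2 = (-0.8806, -2.8178, 5.8284)
after link 3: o_3 = (1.7458, 1.5853, 7.4761)
after link 4: o_4 = (3.1385, 1.8120, 7.3813)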